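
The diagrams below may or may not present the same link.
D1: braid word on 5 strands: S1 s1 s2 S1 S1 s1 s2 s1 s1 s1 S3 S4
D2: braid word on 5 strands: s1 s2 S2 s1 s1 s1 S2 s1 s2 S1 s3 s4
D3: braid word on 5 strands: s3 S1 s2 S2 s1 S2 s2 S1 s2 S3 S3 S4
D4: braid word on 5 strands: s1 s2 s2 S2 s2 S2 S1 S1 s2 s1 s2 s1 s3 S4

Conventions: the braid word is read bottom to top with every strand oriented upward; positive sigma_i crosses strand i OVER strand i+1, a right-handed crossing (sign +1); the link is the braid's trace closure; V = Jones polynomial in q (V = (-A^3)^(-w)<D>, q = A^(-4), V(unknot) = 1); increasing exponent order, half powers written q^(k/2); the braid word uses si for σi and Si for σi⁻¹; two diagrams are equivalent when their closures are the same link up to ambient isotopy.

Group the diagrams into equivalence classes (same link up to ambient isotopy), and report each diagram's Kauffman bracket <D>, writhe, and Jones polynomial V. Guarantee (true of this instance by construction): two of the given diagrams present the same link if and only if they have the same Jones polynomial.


equivalence classes: {D1, D4} | {D2} | {D3}
D1 (bracket -A^-18 + A^-14 - A^-10 + 2A^-6 - A^-2 + A^2; 12 crossings at w = +2): V = q - q^2 + 2q^3 - q^4 + q^5 - q^6
V(D2) = q + q^3 - q^4  [12 crossings, <D> = -A^2 + A^6 + A^14, w = +6]
V(D3) = 1  (w -2, c 12, <D> = A^-6)
V(D4) = q - q^2 + 2q^3 - q^4 + q^5 - q^6  [14 crossings, <D> = -A^-12 + A^-8 - A^-4 + 2 - A^4 + A^8, w = +4]
key observation: 3 values of V(q) split the 4 diagrams


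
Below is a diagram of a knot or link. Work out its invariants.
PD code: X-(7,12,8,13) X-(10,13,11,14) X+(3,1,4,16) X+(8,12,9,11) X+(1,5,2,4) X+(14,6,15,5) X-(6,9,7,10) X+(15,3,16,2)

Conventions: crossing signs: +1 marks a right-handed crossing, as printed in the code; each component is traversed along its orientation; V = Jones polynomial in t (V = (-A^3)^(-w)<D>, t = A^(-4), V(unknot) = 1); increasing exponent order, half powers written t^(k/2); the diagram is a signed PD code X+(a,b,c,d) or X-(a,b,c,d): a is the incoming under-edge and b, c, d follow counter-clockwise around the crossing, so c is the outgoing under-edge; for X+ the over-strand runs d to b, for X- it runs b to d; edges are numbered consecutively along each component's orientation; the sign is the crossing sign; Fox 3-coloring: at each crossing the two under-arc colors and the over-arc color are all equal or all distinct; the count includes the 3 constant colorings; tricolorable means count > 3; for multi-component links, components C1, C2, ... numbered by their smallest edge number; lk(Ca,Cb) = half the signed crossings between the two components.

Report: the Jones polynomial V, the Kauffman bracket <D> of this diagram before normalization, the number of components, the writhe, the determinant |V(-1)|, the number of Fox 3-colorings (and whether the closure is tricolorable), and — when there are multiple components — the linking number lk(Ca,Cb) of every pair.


V(t) = t + t^3 - t^4
bracket: -A^-10 + A^-6 + A^2, w = +2
1 component, writhe +2, over 8 crossings
det 3, colorings 9 of 3^8 — tricolorable
observation: w = +2 (over 8 crossings) is diagram-only; (-A^3)^(-2) removes it from V


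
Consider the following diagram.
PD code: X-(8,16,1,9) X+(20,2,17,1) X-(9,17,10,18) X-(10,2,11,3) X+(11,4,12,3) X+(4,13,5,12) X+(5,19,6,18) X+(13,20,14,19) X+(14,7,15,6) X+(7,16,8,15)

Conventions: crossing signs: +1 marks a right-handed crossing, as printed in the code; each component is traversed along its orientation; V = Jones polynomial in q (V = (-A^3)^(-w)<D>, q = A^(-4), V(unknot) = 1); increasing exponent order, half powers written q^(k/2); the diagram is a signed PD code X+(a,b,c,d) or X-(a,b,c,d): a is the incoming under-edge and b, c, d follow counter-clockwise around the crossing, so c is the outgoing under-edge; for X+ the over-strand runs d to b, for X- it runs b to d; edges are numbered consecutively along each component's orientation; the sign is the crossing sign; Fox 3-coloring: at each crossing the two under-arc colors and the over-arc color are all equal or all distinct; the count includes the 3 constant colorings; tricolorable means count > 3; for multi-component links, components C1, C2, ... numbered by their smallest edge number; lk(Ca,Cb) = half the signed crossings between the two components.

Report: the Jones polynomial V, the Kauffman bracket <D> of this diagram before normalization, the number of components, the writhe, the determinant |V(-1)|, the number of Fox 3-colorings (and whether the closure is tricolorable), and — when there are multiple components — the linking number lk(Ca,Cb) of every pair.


Jones polynomial: V(q) = q + 2q^3 + q^5
<D> = A^-8 + 2 + A^8; writhe +4
components 3, writhe +4 (10 crossings)
linking number lk(C1,C2) = +1
lk(C1,C3): +1
lk(C2,C3) = 0
3-colorings: 3 of 3^10, det 4 — not tricolorable
note: span 4 respects span(V) <= c + mu - 1 = 12 for this 3-component diagram


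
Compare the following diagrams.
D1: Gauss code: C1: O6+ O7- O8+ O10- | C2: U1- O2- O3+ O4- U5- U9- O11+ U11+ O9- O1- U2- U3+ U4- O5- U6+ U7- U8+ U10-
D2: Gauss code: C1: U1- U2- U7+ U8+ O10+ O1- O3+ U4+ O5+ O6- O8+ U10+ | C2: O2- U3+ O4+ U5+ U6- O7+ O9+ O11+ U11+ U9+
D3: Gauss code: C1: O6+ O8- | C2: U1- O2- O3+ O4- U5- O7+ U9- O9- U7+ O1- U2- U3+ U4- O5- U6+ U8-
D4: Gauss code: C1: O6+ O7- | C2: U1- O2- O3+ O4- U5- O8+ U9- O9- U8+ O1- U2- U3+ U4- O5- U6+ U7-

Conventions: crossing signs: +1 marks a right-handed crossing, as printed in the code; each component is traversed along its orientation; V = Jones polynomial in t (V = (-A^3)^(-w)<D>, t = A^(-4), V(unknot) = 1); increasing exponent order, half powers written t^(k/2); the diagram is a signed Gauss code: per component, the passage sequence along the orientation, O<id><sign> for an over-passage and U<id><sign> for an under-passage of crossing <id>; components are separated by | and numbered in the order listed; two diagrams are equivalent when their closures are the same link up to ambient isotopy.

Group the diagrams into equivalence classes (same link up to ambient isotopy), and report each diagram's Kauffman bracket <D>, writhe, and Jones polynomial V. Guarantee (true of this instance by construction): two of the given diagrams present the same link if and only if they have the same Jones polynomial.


grouping into links: {D1, D3, D4} | {D2}
V(D1) = t^(-9/2) - t^(-5/2) - t^(-3/2) - t^(-1/2)  (w -3, c 11, <D> = A^-7 + A^-3 + A - A^9)
V(D2) = -t^(1/2) - t^(5/2)  [11 crossings, <D> = A^5 + A^13, w = +5]
V(D3) = t^(-9/2) - t^(-5/2) - t^(-3/2) - t^(-1/2)  (w -3, c 9, <D> = A^-7 + A^-3 + A - A^9)
V(D4) = t^(-9/2) - t^(-5/2) - t^(-3/2) - t^(-1/2)  (w -3, c 9, <D> = A^-7 + A^-3 + A - A^9)
why: V(t) takes 2 values over 4 diagrams, fixing the grouping


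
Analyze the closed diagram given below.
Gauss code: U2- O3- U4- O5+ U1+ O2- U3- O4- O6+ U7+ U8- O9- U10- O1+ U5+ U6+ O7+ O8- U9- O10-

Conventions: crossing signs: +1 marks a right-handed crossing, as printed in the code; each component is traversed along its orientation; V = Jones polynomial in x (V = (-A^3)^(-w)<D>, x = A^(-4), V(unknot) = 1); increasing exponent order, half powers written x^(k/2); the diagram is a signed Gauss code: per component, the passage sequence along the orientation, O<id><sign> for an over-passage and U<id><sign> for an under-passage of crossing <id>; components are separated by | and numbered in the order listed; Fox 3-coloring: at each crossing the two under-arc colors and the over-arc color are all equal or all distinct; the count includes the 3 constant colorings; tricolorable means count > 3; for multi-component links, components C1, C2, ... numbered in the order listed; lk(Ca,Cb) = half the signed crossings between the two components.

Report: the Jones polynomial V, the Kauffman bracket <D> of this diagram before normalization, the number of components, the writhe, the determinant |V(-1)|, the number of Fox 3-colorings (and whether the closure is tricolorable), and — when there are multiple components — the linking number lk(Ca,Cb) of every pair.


V(x) = x^-5 - 2x^-4 + 2x^-3 - 2x^-2 + 2x^-1 - 1 + x
bracket: A^-10 - A^-6 + 2A^-2 - 2A^2 + 2A^6 - 2A^10 + A^14, w = -2
1 component, writhe -2, over 10 crossings
det 11, colorings 3 of 3^10 — not tricolorable
observation: |V(-1)| = 11: so not tricolorable, since 3 does not divide 11


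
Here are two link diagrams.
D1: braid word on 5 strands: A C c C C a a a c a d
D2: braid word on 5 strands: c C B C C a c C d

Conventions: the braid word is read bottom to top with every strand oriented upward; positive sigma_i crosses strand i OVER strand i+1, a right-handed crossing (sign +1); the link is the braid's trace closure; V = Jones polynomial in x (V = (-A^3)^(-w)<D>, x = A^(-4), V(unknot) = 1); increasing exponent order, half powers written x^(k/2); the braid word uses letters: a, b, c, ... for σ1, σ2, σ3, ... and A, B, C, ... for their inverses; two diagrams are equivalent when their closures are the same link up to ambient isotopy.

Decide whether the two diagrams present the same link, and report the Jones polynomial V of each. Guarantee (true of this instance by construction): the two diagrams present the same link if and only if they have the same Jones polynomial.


same link: no
V(D1) = -x^(1/2) - x^(3/2) - x^(5/2) + x^(9/2)  [11 crossings, <D> = -A^-9 + A^-1 + A^3 + A^7, w = +3]
V(D2) = -x^(-5/2) - x^(-1/2)  [9 crossings, <D> = A^-1 + A^7, w = -1]
insight: comparing 2 Jones polynomials yields 2 groups


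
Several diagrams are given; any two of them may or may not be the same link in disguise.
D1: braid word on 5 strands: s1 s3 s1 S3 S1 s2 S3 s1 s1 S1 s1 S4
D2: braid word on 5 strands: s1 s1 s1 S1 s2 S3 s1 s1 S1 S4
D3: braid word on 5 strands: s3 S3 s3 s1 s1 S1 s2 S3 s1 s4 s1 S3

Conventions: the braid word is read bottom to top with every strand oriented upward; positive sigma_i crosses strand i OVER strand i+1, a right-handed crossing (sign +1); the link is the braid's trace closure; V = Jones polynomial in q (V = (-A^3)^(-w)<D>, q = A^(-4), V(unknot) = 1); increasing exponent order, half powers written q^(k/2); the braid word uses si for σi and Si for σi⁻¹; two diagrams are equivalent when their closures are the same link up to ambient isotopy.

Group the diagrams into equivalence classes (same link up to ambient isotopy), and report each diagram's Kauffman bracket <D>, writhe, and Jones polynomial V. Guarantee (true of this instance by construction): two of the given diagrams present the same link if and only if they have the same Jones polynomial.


classes: {D1, D2, D3}
V(D1) = q + q^3 - q^4  [12 crossings, <D> = -A^-10 + A^-6 + A^2, w = +2]
D2 (bracket -A^-10 + A^-6 + A^2; 10 crossings at w = +2): V = q + q^3 - q^4
D3 (bracket -A^-4 + 1 + A^8; 12 crossings at w = +4): V = q + q^3 - q^4
note: one V(q) for all 3 diagrams — one class (guaranteed)


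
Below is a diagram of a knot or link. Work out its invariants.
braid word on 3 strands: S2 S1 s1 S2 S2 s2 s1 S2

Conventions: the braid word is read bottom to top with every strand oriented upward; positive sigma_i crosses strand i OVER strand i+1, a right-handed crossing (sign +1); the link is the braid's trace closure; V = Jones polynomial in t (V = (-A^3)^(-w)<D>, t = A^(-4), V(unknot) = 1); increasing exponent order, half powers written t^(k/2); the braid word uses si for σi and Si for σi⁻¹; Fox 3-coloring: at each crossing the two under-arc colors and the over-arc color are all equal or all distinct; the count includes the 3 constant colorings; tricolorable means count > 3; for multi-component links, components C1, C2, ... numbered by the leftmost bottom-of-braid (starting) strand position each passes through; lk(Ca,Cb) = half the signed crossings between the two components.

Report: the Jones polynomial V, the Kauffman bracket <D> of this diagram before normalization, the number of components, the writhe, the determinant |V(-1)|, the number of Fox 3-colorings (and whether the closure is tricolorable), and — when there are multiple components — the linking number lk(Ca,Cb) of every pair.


V = -t^-4 + t^-3 + t^-1
<D> = A^-2 + A^6 - A^10 (w = -2)
1 component over 8 crossings, w = -2
9 Fox colorings among 3^8, |V(-1)| = 3: tricolorable
why: det 3 = |V(-1)|; divisible by 3, so tricolorable


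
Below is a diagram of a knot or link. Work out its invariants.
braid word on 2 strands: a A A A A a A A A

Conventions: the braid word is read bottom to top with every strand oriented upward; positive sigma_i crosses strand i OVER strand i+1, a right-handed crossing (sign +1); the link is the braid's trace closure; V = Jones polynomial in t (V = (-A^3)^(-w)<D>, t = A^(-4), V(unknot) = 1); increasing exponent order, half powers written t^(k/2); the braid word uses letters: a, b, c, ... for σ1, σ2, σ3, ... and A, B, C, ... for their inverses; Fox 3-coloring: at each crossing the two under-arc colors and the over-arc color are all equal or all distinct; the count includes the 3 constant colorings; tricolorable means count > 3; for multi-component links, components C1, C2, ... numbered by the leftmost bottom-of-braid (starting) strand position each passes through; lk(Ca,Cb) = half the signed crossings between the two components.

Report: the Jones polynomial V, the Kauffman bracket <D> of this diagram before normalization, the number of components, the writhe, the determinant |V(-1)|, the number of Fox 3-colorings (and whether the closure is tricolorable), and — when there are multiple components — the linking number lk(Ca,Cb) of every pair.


V = -t^-7 + t^-6 - t^-5 + t^-4 + t^-2
<D> = -A^-7 - A + A^5 - A^9 + A^13 (w = -5)
1 component over 9 crossings, w = -5
3 Fox colorings among 3^9, |V(-1)| = 5: not tricolorable
why: w = -5 shifts under R1 moves; the (-A^3)^(5) factor cancels that in V


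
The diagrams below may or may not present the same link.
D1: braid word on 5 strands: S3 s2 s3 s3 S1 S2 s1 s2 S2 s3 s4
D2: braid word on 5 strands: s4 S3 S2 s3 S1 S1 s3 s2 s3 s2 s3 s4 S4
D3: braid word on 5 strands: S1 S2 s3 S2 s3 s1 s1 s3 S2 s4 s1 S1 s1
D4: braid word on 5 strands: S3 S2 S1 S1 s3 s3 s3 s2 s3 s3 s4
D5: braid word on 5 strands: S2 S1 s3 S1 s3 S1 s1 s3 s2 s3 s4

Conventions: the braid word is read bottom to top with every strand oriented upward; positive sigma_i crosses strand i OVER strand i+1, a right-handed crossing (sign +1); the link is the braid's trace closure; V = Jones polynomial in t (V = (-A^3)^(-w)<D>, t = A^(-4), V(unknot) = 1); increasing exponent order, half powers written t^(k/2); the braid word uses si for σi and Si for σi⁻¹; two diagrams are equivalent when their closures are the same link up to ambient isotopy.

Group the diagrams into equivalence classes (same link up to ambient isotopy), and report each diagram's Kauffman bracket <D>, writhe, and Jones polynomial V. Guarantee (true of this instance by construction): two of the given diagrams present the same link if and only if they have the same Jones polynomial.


classes: {D1} | {D3} | {D2, D4, D5}
V(D1) = -t^(1/2) - t^(5/2)  [11 crossings, <D> = A^-1 + A^7, w = +3]
D2 (bracket -A^-5 + A^-1 - A^3 + 2A^7 + A^15; 13 crossings at w = +3): V = -t^(-3/2) - 2t^(1/2) + t^(3/2) - t^(5/2) + t^(7/2)
V(D3) = t^(-5/2) - 2t^(-3/2) + 3t^(-1/2) - 5t^(1/2) + 4t^(3/2) - 5t^(5/2) + 3t^(7/2) - 2t^(9/2) + t^(11/2)  [13 crossings, <D> = -A^-13 + 2A^-9 - 3A^-5 + 5A^-1 - 4A^3 + 5A^7 - 3A^11 + 2A^15 - A^19, w = +3]
V(D4) = -t^(-3/2) - 2t^(1/2) + t^(3/2) - t^(5/2) + t^(7/2)  [11 crossings, <D> = -A^-5 + A^-1 - A^3 + 2A^7 + A^15, w = +3]
V(D5) = -t^(-3/2) - 2t^(1/2) + t^(3/2) - t^(5/2) + t^(7/2)  [11 crossings, <D> = -A^-5 + A^-1 - A^3 + 2A^7 + A^15, w = +3]
insight: 3 values of V(t) split the 5 diagrams


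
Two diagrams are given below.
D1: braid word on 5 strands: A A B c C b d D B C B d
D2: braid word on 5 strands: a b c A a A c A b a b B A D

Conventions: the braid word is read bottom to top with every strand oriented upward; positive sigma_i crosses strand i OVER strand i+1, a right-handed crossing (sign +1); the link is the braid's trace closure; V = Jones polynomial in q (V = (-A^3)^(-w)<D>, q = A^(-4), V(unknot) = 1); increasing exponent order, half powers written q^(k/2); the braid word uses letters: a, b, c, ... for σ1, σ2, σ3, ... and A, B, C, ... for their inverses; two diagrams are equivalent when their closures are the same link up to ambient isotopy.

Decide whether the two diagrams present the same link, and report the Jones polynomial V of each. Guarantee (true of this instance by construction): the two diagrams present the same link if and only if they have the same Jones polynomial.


equivalent: no
D1 (bracket A^-8 + 2 + A^8; 12 crossings at w = -4): V = q^-5 + 2q^-3 + q^-1
D2 (bracket A^-6 + A^-2 + A^2 + A^6; 14 crossings at w = +2): V = 1 + q + q^2 + q^3
key observation: 2 classes among 2 diagrams; unequal V(q) rules out equality


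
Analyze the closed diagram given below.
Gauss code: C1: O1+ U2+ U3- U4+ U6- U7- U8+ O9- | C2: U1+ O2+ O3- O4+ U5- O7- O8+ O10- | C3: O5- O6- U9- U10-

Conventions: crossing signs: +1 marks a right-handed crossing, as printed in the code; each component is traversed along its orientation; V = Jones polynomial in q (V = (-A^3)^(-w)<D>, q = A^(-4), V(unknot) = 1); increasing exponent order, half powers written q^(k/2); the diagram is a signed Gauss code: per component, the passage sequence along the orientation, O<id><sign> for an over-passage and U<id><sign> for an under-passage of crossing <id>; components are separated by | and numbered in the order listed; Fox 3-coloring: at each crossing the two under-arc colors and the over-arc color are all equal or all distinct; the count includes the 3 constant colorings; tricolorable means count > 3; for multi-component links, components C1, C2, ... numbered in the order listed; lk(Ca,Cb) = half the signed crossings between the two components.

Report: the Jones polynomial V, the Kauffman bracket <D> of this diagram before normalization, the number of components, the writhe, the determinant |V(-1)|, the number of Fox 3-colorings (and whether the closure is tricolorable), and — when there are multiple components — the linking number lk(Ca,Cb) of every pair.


Jones polynomial: V(q) = q^-4 + q^-2 + 2
<D> = 2A^-6 + A^2 + A^10; writhe -2
components 3, writhe -2 (10 crossings)
linking number lk(C1,C2) = +1
lk(C1,C3): -1
lk(C2,C3) = -1
3-colorings: 3 of 3^10, det 4 — not tricolorable
note: the span of V is 4, within the link bound 10 + 3 - 1


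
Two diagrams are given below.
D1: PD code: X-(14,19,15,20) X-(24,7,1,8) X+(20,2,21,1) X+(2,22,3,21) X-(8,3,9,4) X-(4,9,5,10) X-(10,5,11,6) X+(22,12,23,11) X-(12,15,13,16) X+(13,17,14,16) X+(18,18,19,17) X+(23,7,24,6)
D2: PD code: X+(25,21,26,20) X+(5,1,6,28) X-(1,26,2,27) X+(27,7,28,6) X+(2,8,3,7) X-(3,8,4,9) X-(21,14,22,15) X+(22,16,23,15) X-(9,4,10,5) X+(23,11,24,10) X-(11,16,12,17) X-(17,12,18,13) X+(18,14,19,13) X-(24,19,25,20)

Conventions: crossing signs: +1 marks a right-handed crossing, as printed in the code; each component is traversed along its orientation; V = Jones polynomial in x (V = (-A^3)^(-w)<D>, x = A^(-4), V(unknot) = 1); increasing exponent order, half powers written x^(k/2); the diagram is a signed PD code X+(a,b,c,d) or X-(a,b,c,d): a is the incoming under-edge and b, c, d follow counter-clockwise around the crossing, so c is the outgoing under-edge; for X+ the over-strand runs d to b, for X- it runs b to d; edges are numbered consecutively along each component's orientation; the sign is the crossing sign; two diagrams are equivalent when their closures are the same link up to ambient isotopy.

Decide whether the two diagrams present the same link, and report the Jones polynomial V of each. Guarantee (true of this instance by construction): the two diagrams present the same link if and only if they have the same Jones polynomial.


equivalent: no
D1 (bracket -A^-12 + A^-8 - A^-4 + 3 - A^4 + A^8 - A^12; 12 crossings at w = 0): V = -x^-3 + x^-2 - x^-1 + 3 - x + x^2 - x^3
D2 (bracket A^-8 - A^-4 + 1 - A^4 + A^8; 14 crossings at w = 0): V = x^-2 - x^-1 + 1 - x + x^2
key observation: 2 classes among 2 diagrams; unequal V(x) rules out equality


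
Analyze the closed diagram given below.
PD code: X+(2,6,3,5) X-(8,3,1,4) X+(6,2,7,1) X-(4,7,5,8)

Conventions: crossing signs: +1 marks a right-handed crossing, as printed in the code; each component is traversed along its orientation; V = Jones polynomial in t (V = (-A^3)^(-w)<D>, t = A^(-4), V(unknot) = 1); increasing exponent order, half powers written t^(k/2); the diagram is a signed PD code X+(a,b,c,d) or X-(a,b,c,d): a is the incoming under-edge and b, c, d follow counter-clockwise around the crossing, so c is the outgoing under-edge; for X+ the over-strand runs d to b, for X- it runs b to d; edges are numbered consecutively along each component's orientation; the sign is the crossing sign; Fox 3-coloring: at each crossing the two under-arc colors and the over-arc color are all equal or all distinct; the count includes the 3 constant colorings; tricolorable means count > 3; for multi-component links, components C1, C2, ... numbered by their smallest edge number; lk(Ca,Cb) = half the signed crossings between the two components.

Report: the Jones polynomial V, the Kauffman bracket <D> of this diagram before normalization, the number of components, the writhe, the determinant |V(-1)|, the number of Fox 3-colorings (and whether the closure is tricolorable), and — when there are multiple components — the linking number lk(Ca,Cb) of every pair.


V(t) = t^-2 - t^-1 + 1 - t + t^2
bracket: A^-8 - A^-4 + 1 - A^4 + A^8, w = 0
1 component, writhe 0, over 4 crossings
det 5, colorings 3 of 3^4 — not tricolorable
observation: the span of V is 4, forcing >= 4 crossings in any diagram


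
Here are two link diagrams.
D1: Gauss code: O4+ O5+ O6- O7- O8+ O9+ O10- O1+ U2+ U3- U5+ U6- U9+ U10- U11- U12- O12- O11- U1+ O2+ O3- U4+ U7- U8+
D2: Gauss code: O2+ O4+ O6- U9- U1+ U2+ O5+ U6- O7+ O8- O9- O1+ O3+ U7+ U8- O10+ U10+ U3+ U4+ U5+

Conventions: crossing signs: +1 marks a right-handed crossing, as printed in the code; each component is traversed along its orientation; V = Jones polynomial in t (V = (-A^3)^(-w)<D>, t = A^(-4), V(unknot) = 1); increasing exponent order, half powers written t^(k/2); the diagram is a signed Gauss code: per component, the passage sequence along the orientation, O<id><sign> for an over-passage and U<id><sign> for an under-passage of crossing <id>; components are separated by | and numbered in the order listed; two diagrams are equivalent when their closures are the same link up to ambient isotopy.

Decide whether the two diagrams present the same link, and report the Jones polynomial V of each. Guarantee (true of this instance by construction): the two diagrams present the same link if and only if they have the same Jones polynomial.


equivalent: yes
D1 (bracket 1; 12 crossings at w = 0): V = 1
V(D2) = 1  [10 crossings, <D> = A^12, w = +4]
observation: all 2 diagrams share one V(t), hence one class


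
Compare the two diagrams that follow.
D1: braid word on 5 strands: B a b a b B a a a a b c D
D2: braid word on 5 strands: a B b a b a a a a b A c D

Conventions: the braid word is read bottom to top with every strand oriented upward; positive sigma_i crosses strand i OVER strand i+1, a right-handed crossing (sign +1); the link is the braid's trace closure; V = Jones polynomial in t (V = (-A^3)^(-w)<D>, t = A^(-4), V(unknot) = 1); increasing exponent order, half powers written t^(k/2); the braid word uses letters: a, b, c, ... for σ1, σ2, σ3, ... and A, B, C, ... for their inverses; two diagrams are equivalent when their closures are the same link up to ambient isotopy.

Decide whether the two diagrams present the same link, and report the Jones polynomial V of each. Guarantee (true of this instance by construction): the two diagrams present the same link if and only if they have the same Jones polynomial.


equivalent: yes
V(D1) = -t^(5/2) - t^(9/2) + t^(11/2) - t^(13/2) + t^(15/2) - t^(17/2)  (w +7, c 13, <D> = A^-13 - A^-9 + A^-5 - A^-1 + A^3 + A^11)
D2 (bracket A^-13 - A^-9 + A^-5 - A^-1 + A^3 + A^11; 13 crossings at w = +7): V = -t^(5/2) - t^(9/2) + t^(11/2) - t^(13/2) + t^(15/2) - t^(17/2)
why: from 13 to 13 crossings by R-moves: one link, two diagrams


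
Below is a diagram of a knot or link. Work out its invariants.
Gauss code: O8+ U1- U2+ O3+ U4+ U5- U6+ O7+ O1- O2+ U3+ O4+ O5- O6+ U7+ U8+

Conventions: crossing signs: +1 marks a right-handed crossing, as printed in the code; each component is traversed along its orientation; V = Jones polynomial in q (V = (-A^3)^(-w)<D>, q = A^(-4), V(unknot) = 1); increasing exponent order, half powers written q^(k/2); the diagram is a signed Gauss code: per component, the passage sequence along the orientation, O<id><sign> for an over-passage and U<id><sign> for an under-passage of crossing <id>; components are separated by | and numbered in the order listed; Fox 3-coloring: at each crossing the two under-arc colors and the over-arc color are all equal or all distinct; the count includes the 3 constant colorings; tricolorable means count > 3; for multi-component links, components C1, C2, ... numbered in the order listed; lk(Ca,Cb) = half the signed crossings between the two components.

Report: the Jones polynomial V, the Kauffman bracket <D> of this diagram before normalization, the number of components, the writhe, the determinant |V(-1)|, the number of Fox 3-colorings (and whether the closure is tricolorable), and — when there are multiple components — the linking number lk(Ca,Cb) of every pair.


Jones polynomial: V(q) = q + q^3 - q^4
<D> = -A^-4 + 1 + A^8; writhe +4
components 1, writhe +4 (8 crossings)
3-colorings: 9 of 3^8, det 3 — tricolorable
note: w = +4 shifts under R1 moves; the (-A^3)^(-4) factor cancels that in V


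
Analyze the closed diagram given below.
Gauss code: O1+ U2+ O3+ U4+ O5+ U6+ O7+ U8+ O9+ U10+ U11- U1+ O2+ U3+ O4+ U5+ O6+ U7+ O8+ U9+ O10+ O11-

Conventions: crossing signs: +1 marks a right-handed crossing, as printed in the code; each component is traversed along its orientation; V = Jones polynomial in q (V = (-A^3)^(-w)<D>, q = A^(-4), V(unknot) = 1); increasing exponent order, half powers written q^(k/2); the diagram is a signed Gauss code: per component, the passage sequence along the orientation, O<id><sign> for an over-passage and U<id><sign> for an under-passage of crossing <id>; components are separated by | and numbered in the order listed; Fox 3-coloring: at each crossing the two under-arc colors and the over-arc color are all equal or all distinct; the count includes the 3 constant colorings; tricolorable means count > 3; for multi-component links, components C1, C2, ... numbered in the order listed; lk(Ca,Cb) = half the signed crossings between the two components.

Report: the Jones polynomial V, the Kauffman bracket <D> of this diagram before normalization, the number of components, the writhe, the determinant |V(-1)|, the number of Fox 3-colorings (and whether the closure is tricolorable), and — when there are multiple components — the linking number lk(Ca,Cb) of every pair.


V(q) = q^4 + q^6 - q^7 + q^8 - q^9 + q^10 - q^11 + q^12 - q^13
bracket: A^-25 - A^-21 + A^-17 - A^-13 + A^-9 - A^-5 + A^-1 - A^3 - A^11, w = +9
1 component, writhe +9, over 11 crossings
det 9, colorings 9 of 3^11 — tricolorable
observation: the span of V is 9, forcing >= 9 crossings in any diagram


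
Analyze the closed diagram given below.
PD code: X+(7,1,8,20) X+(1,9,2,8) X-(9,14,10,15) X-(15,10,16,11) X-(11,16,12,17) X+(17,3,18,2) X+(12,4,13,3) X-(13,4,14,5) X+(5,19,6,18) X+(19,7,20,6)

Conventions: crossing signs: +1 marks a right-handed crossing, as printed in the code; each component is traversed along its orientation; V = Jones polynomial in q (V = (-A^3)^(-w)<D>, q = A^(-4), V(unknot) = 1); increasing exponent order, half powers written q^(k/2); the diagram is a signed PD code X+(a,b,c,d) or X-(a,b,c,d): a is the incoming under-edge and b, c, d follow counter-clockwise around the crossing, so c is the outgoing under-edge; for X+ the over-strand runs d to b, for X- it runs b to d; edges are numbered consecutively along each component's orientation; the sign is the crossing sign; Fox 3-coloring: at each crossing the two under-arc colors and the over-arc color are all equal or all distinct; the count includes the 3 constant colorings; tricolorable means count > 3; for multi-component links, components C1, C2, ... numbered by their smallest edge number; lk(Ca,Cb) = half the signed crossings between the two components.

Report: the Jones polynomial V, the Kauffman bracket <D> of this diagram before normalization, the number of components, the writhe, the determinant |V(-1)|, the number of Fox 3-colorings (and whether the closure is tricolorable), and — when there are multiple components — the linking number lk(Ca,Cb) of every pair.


V = -q^-2 + q^-1 - 1 + 3q - 2q^2 + 3q^3 - 2q^4 + q^5 - q^6
<D> = -A^-18 + A^-14 - 2A^-10 + 3A^-6 - 2A^-2 + 3A^2 - A^6 + A^10 - A^14 (w = +2)
1 component over 10 crossings, w = +2
9 Fox colorings among 3^10, |V(-1)| = 15: tricolorable
why: V spans 8 powers of q: at least 8 crossings in any diagram


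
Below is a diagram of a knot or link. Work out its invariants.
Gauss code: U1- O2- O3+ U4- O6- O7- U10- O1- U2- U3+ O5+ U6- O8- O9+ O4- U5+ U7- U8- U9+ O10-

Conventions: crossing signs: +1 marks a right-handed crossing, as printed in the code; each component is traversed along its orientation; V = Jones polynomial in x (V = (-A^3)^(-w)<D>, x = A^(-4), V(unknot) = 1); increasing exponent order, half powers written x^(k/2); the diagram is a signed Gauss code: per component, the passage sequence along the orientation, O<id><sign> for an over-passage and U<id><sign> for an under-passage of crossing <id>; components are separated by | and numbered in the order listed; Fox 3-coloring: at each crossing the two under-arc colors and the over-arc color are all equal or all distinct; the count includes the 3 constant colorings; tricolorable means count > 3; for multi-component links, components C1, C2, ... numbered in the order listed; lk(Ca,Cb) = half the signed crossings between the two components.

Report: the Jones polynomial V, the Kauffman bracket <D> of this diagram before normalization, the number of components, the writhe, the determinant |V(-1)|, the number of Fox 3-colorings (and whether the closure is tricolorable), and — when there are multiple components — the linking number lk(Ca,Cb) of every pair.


Jones polynomial: V(x) = -x^-6 + x^-5 - x^-4 + 2x^-3 - x^-2 + x^-1
<D> = A^-8 - A^-4 + 2 - A^4 + A^8 - A^12; writhe -4
components 1, writhe -4 (10 crossings)
3-colorings: 3 of 3^10, det 7 — not tricolorable
note: w = -4 (over 10 crossings) is diagram-only; (-A^3)^(4) removes it from V


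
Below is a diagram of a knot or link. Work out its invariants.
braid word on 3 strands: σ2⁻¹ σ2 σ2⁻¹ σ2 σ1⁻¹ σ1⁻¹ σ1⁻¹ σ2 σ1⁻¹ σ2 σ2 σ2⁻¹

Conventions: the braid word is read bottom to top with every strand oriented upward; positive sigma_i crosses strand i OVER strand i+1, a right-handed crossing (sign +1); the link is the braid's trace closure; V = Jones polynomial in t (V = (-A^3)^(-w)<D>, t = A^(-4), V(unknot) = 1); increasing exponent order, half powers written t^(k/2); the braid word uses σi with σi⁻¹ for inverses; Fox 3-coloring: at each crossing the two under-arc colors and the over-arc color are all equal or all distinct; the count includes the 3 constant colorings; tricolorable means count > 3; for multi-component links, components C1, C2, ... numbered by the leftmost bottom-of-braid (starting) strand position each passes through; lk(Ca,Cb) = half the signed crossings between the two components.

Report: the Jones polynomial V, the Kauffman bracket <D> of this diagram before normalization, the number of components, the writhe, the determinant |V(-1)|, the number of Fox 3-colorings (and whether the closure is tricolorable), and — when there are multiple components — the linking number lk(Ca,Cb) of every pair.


V(t) = t^-5 - 2t^-4 + 2t^-3 - 2t^-2 + 2t^-1 - 1 + t
bracket: A^-10 - A^-6 + 2A^-2 - 2A^2 + 2A^6 - 2A^10 + A^14, w = -2
1 component, writhe -2, over 12 crossings
det 11, colorings 3 of 3^12 — not tricolorable
observation: |V(-1)| = 11: so not tricolorable, since 3 does not divide 11


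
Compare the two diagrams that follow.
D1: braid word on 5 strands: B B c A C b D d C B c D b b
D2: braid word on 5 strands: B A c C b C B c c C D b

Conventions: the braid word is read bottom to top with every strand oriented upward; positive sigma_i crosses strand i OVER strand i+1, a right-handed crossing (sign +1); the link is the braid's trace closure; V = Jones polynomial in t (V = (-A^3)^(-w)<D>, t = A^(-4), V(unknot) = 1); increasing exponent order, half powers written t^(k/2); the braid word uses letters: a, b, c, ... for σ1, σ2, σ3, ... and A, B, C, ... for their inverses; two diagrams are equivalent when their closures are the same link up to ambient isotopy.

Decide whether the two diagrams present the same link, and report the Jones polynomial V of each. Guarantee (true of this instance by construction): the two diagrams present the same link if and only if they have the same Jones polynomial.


equivalent: yes
V(D1) = 1  (w -2, c 14, <D> = A^-6)
V(D2) = 1  [12 crossings, <D> = A^-6, w = -2]
key observation: D2 (12 crossings) and D1 (14) are Markov-related braid presentations


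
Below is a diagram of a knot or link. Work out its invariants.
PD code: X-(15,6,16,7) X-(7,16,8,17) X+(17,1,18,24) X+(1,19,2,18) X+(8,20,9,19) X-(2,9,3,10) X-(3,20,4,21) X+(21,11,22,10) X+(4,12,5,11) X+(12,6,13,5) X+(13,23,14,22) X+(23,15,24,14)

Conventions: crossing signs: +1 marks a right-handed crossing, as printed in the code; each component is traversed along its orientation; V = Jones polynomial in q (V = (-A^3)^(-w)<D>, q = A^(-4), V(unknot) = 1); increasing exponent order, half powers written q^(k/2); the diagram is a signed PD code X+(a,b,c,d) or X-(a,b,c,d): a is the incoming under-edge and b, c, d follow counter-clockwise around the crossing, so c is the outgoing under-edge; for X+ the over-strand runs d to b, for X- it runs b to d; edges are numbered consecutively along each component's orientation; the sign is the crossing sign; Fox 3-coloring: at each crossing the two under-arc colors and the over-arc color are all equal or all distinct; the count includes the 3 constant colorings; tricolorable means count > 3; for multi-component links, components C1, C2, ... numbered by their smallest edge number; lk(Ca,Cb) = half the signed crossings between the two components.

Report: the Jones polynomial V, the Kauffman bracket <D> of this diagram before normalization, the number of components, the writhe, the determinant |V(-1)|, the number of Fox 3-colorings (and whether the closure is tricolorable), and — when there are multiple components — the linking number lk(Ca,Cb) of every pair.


V(q) = -1 + 4q - 5q^2 + 7q^3 - 7q^4 + 6q^5 - 5q^6 + 3q^7 - q^8
bracket: -A^-20 + 3A^-16 - 5A^-12 + 6A^-8 - 7A^-4 + 7 - 5A^4 + 4A^8 - A^12, w = +4
1 component, writhe +4, over 12 crossings
det 39, colorings 9 of 3^12 — tricolorable
observation: det 39 = |V(-1)|; divisible by 3, so tricolorable


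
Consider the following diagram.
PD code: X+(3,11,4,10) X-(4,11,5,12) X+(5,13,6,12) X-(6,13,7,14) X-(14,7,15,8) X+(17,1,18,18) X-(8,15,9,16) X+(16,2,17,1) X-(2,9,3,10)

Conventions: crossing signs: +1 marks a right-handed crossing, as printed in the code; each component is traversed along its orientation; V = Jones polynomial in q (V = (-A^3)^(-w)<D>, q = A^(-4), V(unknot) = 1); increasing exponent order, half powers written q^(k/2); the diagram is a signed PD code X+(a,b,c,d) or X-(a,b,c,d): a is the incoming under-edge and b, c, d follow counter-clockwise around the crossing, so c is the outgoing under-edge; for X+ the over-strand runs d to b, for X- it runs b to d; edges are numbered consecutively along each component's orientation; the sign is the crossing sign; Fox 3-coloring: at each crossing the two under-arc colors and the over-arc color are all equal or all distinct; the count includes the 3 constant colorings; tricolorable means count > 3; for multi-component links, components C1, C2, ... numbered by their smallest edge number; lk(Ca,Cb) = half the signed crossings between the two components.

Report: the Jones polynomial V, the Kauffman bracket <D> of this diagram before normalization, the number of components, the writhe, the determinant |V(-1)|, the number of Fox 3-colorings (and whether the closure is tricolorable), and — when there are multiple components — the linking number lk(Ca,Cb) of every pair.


Jones polynomial: V(q) = -q^-4 + q^-3 + q^-1
<D> = -A - A^9 + A^13; writhe -1
components 1, writhe -1 (9 crossings)
3-colorings: 9 of 3^9, det 3 — tricolorable
note: the span of V is 3, forcing >= 3 crossings in any diagram


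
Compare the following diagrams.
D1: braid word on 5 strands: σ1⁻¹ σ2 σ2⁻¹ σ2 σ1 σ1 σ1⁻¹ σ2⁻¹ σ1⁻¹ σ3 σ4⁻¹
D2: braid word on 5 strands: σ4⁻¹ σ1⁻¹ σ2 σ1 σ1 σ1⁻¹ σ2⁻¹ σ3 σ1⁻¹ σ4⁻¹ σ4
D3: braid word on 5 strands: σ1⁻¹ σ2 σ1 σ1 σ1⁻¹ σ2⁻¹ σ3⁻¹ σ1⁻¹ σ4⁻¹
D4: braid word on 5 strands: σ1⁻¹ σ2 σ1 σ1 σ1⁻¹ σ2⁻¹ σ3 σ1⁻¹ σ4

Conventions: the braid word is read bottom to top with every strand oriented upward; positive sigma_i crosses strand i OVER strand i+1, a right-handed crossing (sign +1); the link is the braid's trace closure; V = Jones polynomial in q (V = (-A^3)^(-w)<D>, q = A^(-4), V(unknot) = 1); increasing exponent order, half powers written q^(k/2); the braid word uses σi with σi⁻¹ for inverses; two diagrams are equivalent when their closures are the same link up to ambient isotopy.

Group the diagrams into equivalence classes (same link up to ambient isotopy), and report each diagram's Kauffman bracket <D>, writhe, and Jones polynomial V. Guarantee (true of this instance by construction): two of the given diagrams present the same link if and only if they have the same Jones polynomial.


equivalence classes: {D1, D2, D3, D4}
D1 (bracket A^-1 + A^7; 11 crossings at w = -1): V = -q^(-5/2) - q^(-1/2)
V(D2) = -q^(-5/2) - q^(-1/2)  [11 crossings, <D> = A^-1 + A^7, w = -1]
V(D3) = -q^(-5/2) - q^(-1/2)  [9 crossings, <D> = A^-7 + A, w = -3]
V(D4) = -q^(-5/2) - q^(-1/2)  [9 crossings, <D> = A^5 + A^13, w = +1]
key observation: all 4 diagrams share one V(q), hence one class


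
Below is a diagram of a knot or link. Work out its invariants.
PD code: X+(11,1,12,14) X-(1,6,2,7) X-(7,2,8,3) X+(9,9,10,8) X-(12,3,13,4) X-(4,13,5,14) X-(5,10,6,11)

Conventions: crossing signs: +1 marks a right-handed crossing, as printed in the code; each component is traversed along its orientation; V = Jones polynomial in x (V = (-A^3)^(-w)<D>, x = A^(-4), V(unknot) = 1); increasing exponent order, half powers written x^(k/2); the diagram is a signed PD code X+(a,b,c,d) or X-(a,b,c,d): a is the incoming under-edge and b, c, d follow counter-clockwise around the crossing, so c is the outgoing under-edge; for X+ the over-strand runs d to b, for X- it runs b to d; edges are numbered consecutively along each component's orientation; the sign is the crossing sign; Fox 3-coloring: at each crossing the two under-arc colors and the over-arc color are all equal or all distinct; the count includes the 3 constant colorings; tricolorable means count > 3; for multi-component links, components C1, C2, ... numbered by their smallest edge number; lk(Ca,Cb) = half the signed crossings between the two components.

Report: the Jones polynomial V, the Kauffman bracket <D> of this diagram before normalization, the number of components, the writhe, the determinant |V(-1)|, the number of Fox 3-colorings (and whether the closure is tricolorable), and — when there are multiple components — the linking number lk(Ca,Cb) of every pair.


Jones polynomial: V(x) = -x^-6 + x^-5 - x^-4 + 2x^-3 - x^-2 + x^-1
<D> = -A^-5 + A^-1 - 2A^3 + A^7 - A^11 + A^15; writhe -3
components 1, writhe -3 (7 crossings)
3-colorings: 3 of 3^7, det 7 — not tricolorable
note: |V(-1)| = 7: so not tricolorable, since 3 does not divide 7


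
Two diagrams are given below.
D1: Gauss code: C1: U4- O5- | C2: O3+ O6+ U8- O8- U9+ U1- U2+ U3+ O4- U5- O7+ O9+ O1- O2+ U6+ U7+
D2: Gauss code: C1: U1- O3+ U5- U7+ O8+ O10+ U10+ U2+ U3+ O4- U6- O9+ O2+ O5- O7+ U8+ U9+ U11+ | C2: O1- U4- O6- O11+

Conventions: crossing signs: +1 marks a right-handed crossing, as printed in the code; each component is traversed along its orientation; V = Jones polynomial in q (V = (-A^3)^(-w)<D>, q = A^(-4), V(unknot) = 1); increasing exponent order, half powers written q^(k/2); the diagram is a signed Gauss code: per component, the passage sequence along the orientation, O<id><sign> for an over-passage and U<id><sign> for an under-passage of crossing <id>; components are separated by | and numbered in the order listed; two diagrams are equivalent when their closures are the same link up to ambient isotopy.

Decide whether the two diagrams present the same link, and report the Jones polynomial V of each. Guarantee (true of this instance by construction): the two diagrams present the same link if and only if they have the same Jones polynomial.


equivalent: yes
V(D1) = -q^(-3/2) - 2q^(1/2) + q^(3/2) - q^(5/2) + q^(7/2)  (w +1, c 9, <D> = -A^-11 + A^-7 - A^-3 + 2A + A^9)
V(D2) = -q^(-3/2) - 2q^(1/2) + q^(3/2) - q^(5/2) + q^(7/2)  (w +3, c 11, <D> = -A^-5 + A^-1 - A^3 + 2A^7 + A^15)
why: all 2 diagrams share one V(q), hence one class
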